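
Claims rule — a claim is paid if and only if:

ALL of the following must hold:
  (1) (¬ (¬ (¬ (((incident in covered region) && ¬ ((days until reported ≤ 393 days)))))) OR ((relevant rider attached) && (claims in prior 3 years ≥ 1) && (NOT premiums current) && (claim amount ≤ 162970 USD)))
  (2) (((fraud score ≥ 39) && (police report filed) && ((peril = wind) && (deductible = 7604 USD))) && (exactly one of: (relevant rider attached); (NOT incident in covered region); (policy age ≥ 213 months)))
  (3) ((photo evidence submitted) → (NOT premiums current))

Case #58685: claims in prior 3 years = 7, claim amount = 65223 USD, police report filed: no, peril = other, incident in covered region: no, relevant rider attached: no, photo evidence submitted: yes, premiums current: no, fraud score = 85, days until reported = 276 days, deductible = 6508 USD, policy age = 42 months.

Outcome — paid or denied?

Atomic conditions:
  incident in covered region: no → false
  days until reported ≤ 393 days: 276 ≤ 393 is true
  relevant rider attached: no → false
  claims in prior 3 years ≥ 1: 7 ≥ 1 is true
  NOT premiums current: no → true
  claim amount ≤ 162970 USD: 65223 ≤ 162970 is true
  fraud score ≥ 39: 85 ≥ 39 is true
  police report filed: no → false
  peril = wind: other == wind is false
  deductible = 7604 USD: 6508 == 7604 is false
  NOT incident in covered region: no → true
  policy age ≥ 213 months: 42 ≥ 213 is false
  photo evidence submitted: yes → true
Combine:
[1.1.1.1.1.2] NOT true = false
[1.1.1.1.1] false AND false = false
[1.1.1.1] NOT false = true
[1.1.1] NOT true = false
[1.1] NOT false = true
[1.2] false AND true AND true AND true = false
[1] true OR false = true
[2.1.3] false AND false = false
[2.1] true AND false AND false = false
[2.2] exactly-one(false, true, false) = true
[2] false AND true = false
[3] true → true = true
[root] true AND false AND true = false
Overall: false → denied

Denied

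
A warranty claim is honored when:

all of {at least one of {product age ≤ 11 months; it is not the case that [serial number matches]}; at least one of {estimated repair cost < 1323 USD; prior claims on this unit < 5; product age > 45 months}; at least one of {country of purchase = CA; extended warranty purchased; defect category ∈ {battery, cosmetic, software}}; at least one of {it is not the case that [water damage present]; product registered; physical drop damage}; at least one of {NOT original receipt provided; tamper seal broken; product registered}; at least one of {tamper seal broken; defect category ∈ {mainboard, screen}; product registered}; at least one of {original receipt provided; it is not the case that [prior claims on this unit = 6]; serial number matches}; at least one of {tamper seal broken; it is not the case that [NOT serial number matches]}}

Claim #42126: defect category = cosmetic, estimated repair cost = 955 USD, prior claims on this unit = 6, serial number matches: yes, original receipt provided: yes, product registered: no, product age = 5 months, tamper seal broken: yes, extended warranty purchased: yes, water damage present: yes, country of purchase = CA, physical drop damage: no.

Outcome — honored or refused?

Atomic conditions:
  product age ≤ 11 months: 5 ≤ 11 is true
  serial number matches: yes → true
  estimated repair cost < 1323 USD: 955 < 1323 is true
  prior claims on this unit < 5: 6 < 5 is false
  product age > 45 months: 5 > 45 is false
  country of purchase = CA: CA == CA is true
  extended warranty purchased: yes → true
  defect category ∈ {battery, cosmetic, software}: cosmetic is in the set → true
  water damage present: yes → true
  product registered: no → false
  physical drop damage: no → false
  NOT original receipt provided: yes → false
  tamper seal broken: yes → true
  defect category ∈ {mainboard, screen}: cosmetic is not in the set → false
  original receipt provided: yes → true
  prior claims on this unit = 6: 6 == 6 is true
  NOT serial number matches: yes → false
Combine:
[1.2] NOT true = false
[1] true OR false = true
[2] true OR false OR false = true
[3] true OR true OR true = true
[4.1] NOT true = false
[4] false OR false OR false = false
[5] false OR true OR false = true
[6] true OR false OR false = true
[7.2] NOT true = false
[7] true OR false OR true = true
[8.2] NOT false = true
[8] true OR true = true
[root] true AND true AND true AND false AND true AND true AND true AND true = false
Overall: false → refused

Refused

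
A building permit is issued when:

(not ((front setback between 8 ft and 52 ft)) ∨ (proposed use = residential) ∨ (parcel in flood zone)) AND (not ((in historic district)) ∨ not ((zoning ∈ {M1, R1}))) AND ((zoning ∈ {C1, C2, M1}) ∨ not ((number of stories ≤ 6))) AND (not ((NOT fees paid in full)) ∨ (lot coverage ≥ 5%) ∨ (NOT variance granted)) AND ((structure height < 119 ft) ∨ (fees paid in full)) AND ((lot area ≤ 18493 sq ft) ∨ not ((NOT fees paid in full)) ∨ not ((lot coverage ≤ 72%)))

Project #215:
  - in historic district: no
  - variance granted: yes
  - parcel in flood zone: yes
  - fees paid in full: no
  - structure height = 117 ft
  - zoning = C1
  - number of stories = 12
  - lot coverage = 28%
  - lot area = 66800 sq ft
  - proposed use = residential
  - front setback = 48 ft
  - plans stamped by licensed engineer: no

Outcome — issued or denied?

Atomic conditions:
  front setback between 8 ft and 52 ft: 48 in [8, 52] is true
  proposed use = residential: residential == residential is true
  parcel in flood zone: yes → true
  in historic district: no → false
  zoning ∈ {M1, R1}: C1 is not in the set → false
  zoning ∈ {C1, C2, M1}: C1 is in the set → true
  number of stories ≤ 6: 12 ≤ 6 is false
  NOT fees paid in full: no → true
  lot coverage ≥ 5%: 28 ≥ 5 is true
  NOT variance granted: yes → false
  structure height < 119 ft: 117 < 119 is true
  fees paid in full: no → false
  lot area ≤ 18493 sq ft: 66800 ≤ 18493 is false
  lot coverage ≤ 72%: 28 ≤ 72 is true
Combine:
[1.1] NOT true = false
[1] false OR true OR true = true
[2.1] NOT false = true
[2.2] NOT false = true
[2] true OR true = true
[3.2] NOT false = true
[3] true OR true = true
[4.1] NOT true = false
[4] false OR true OR false = true
[5] true OR false = true
[6.2] NOT true = false
[6.3] NOT true = false
[6] false OR false OR false = false
[root] true AND true AND true AND true AND true AND false = false
Overall: false → denied

Denied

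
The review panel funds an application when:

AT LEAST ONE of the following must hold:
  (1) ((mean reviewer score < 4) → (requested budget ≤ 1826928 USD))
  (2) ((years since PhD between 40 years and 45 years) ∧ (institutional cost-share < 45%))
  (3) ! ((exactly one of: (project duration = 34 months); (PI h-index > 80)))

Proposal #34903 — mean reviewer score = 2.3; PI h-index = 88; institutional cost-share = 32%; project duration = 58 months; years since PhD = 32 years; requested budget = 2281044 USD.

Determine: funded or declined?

Atomic conditions:
  mean reviewer score < 4: 2.3 < 4 is true
  requested budget ≤ 1826928 USD: 2281044 ≤ 1826928 is false
  years since PhD between 40 years and 45 years: 32 in [40, 45] is false
  institutional cost-share < 45%: 32 < 45 is true
  project duration = 34 months: 58 == 34 is false
  PI h-index > 80: 88 > 80 is true
Combine:
[1] true → false = false
[2] false AND true = false
[3.1] exactly-one(false, true) = true
[3] NOT true = false
[root] false OR false OR false = false
Overall: false → declined

Declined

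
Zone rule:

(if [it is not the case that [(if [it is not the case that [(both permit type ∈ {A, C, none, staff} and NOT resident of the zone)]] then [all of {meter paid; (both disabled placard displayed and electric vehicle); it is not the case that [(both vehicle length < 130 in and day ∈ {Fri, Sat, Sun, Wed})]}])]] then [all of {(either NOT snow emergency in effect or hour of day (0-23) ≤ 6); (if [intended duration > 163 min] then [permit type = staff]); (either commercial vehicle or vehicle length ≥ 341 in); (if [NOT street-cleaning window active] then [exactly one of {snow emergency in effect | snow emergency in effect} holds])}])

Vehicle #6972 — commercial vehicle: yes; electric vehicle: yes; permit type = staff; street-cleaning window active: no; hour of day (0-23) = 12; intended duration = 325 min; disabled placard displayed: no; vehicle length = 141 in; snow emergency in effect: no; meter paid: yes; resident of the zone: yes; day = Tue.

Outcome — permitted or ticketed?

Atomic conditions:
  permit type ∈ {A, C, none, staff}: staff is in the set → true
  NOT resident of the zone: yes → false
  meter paid: yes → true
  disabled placard displayed: no → false
  electric vehicle: yes → true
  vehicle length < 130 in: 141 < 130 is false
  day ∈ {Fri, Sat, Sun, Wed}: Tue is not in the set → false
  NOT snow emergency in effect: no → true
  hour of day (0-23) ≤ 6: 12 ≤ 6 is false
  intended duration > 163 min: 325 > 163 is true
  permit type = staff: staff == staff is true
  commercial vehicle: yes → true
  vehicle length ≥ 341 in: 141 ≥ 341 is false
  NOT street-cleaning window active: no → true
  snow emergency in effect: no → false
Combine:
[1.1.1.1] true AND false = false
[1.1.1] NOT false = true
[1.1.2.2] false AND true = false
[1.1.2.3.1] false AND false = false
[1.1.2.3] NOT false = true
[1.1.2] true AND false AND true = false
[1.1] true → false = false
[1] NOT false = true
[2.1] true OR false = true
[2.2] true → true = true
[2.3] true OR false = true
[2.4.2] exactly-one(false, false) = false
[2.4] true → false = false
[2] true AND true AND true AND false = false
[root] true → false = false
Overall: false → ticketed

Ticketed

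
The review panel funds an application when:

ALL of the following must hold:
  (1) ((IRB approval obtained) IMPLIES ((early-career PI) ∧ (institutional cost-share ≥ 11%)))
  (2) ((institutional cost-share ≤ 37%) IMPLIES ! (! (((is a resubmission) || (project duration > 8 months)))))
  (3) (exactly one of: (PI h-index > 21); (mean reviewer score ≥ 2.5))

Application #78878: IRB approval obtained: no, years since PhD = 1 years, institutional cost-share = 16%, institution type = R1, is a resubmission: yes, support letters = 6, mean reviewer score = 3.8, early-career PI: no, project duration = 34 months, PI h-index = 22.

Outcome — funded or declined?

Atomic conditions:
  IRB approval obtained: no → false
  early-career PI: no → false
  institutional cost-share ≥ 11%: 16 ≥ 11 is true
  institutional cost-share ≤ 37%: 16 ≤ 37 is true
  is a resubmission: yes → true
  project duration > 8 months: 34 > 8 is true
  PI h-index > 21: 22 > 21 is true
  mean reviewer score ≥ 2.5: 3.8 ≥ 2.5 is true
Combine:
[1.2] false AND true = false
[1] false → false (antecedent false ⇒ implication holds) = true
[2.2.1.1] true OR true = true
[2.2.1] NOT true = false
[2.2] NOT false = true
[2] true → true = true
[3] exactly-one(true, true) = false
[root] true AND true AND false = false
Overall: false → declined

Declined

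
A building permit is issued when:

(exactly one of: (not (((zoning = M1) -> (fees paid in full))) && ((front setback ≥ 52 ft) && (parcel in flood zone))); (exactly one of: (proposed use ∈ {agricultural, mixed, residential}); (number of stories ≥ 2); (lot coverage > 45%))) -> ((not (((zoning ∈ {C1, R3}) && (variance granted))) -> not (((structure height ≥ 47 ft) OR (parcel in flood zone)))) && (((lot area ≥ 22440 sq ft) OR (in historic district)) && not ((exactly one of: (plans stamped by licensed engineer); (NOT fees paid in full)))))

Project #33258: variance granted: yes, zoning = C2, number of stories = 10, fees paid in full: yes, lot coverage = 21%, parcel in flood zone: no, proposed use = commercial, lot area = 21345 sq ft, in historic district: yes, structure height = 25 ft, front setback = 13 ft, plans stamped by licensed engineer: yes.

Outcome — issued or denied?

Atomic conditions:
  zoning = M1: C2 == M1 is false
  fees paid in full: yes → true
  front setback ≥ 52 ft: 13 ≥ 52 is false
  parcel in flood zone: no → false
  proposed use ∈ {agricultural, mixed, residential}: commercial is not in the set → false
  number of stories ≥ 2: 10 ≥ 2 is true
  lot coverage > 45%: 21 > 45 is false
  zoning ∈ {C1, R3}: C2 is not in the set → false
  variance granted: yes → true
  structure height ≥ 47 ft: 25 ≥ 47 is false
  lot area ≥ 22440 sq ft: 21345 ≥ 22440 is false
  in historic district: yes → true
  plans stamped by licensed engineer: yes → true
  NOT fees paid in full: yes → false
Combine:
[1.1.1.1] false → true (antecedent false ⇒ implication holds) = true
[1.1.1] NOT true = false
[1.1.2] false AND false = false
[1.1] false AND false = false
[1.2] exactly-one(false, true, false) = true
[1] exactly-one(false, true) = true
[2.1.1.1] false AND true = false
[2.1.1] NOT false = true
[2.1.2.1] false OR false = false
[2.1.2] NOT false = true
[2.1] true → true = true
[2.2.1] false OR true = true
[2.2.2.1] exactly-one(true, false) = true
[2.2.2] NOT true = false
[2.2] true AND false = false
[2] true AND false = false
[root] true → false = false
Overall: false → denied

Denied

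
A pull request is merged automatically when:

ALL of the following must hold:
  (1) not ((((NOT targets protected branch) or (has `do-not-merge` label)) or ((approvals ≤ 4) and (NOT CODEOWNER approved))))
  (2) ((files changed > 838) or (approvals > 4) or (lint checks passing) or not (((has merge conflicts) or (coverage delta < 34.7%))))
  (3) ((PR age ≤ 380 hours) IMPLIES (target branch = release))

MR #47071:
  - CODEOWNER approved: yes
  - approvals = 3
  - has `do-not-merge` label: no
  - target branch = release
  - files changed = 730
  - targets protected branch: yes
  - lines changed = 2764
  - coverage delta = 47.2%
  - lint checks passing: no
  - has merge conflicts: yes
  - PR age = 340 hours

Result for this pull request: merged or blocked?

Blocked

Atomic conditions:
  NOT targets protected branch: yes → false
  has `do-not-merge` label: no → false
  approvals ≤ 4: 3 ≤ 4 is true
  NOT CODEOWNER approved: yes → false
  files changed > 838: 730 > 838 is false
  approvals > 4: 3 > 4 is false
  lint checks passing: no → false
  has merge conflicts: yes → true
  coverage delta < 34.7%: 47.2 < 34.7 is false
  PR age ≤ 380 hours: 340 ≤ 380 is true
  target branch = release: release == release is true
Combine:
[1.1.1] false OR false = false
[1.1.2] true AND false = false
[1.1] false OR false = false
[1] NOT false = true
[2.4.1] true OR false = true
[2.4] NOT true = false
[2] false OR false OR false OR false = false
[3] true → true = true
[root] true AND false AND true = false
Overall: false → blocked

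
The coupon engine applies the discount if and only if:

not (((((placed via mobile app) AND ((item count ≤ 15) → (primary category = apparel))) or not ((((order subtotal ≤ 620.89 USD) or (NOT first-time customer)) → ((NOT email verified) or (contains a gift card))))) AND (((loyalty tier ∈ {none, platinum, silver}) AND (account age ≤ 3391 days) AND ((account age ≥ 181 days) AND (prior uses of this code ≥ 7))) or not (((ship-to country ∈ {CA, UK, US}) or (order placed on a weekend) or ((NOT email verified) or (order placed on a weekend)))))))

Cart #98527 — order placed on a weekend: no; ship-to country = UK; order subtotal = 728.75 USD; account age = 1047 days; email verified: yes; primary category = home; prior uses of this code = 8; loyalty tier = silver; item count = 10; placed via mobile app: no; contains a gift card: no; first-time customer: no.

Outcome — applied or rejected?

Atomic conditions:
  placed via mobile app: no → false
  item count ≤ 15: 10 ≤ 15 is true
  primary category = apparel: home == apparel is false
  order subtotal ≤ 620.89 USD: 728.75 ≤ 620.89 is false
  NOT first-time customer: no → true
  NOT email verified: yes → false
  contains a gift card: no → false
  loyalty tier ∈ {none, platinum, silver}: silver is in the set → true
  account age ≤ 3391 days: 1047 ≤ 3391 is true
  account age ≥ 181 days: 1047 ≥ 181 is true
  prior uses of this code ≥ 7: 8 ≥ 7 is true
  ship-to country ∈ {CA, UK, US}: UK is in the set → true
  order placed on a weekend: no → false
Combine:
[1.1.1.2] true → false = false
[1.1.1] false AND false = false
[1.1.2.1.1] false OR true = true
[1.1.2.1.2] false OR false = false
[1.1.2.1] true → false = false
[1.1.2] NOT false = true
[1.1] false OR true = true
[1.2.1.3] true AND true = true
[1.2.1] true AND true AND true = true
[1.2.2.1.3] false OR false = false
[1.2.2.1] true OR false OR false = true
[1.2.2] NOT true = false
[1.2] true OR false = true
[1] true AND true = true
[root] NOT true = false
Overall: false → rejected

Rejected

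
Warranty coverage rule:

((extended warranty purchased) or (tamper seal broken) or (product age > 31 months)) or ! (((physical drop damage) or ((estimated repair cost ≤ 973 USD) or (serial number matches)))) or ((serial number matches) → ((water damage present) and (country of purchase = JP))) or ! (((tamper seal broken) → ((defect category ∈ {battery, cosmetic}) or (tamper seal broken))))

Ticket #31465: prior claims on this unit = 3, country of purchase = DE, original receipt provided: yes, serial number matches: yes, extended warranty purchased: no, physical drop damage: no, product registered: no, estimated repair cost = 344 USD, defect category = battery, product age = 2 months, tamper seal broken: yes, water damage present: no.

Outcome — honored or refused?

Honored

Atomic conditions:
  extended warranty purchased: no → false
  tamper seal broken: yes → true
  product age > 31 months: 2 > 31 is false
  physical drop damage: no → false
  estimated repair cost ≤ 973 USD: 344 ≤ 973 is true
  serial number matches: yes → true
  water damage present: no → false
  country of purchase = JP: DE == JP is false
  defect category ∈ {battery, cosmetic}: battery is in the set → true
Combine:
[1] false OR true OR false = true
[2.1.2] true OR true = true
[2.1] false OR true = true
[2] NOT true = false
[3.2] false AND false = false
[3] true → false = false
[4.1.2] true OR true = true
[4.1] true → true = true
[4] NOT true = false
[root] true OR false OR false OR false = true
Overall: true → honored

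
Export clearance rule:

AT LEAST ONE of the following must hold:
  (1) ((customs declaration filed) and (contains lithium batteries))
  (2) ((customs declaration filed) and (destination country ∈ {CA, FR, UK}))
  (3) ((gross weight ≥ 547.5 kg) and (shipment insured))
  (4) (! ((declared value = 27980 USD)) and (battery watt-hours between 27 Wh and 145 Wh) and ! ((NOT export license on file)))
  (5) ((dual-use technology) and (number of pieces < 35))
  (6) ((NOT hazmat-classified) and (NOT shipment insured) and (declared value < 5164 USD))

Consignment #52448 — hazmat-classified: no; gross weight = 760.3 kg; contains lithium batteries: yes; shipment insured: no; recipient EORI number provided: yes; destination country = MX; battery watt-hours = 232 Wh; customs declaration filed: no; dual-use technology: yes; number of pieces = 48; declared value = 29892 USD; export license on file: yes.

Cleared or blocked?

Atomic conditions:
  customs declaration filed: no → false
  contains lithium batteries: yes → true
  destination country ∈ {CA, FR, UK}: MX is not in the set → false
  gross weight ≥ 547.5 kg: 760.3 ≥ 547.5 is true
  shipment insured: no → false
  declared value = 27980 USD: 29892 == 27980 is false
  battery watt-hours between 27 Wh and 145 Wh: 232 in [27, 145] is false
  NOT export license on file: yes → false
  dual-use technology: yes → true
  number of pieces < 35: 48 < 35 is false
  NOT hazmat-classified: no → true
  NOT shipment insured: no → true
  declared value < 5164 USD: 29892 < 5164 is false
Combine:
[1] false AND true = false
[2] false AND false = false
[3] true AND false = false
[4.1] NOT false = true
[4.3] NOT false = true
[4] true AND false AND true = false
[5] true AND false = false
[6] true AND true AND false = false
[root] false OR false OR false OR false OR false OR false = false
Overall: false → blocked

Blocked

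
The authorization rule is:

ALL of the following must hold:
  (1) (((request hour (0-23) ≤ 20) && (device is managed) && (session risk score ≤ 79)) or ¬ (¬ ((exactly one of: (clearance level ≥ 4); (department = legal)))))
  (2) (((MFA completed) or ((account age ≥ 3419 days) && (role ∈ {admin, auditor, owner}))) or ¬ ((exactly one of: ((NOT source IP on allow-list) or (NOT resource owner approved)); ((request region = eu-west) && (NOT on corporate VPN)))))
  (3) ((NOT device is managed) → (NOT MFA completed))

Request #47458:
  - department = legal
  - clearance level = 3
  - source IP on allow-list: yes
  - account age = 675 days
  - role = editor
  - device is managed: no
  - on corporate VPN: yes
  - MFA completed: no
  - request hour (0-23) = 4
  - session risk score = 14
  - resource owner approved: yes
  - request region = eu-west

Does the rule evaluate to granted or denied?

Granted

Atomic conditions:
  request hour (0-23) ≤ 20: 4 ≤ 20 is true
  device is managed: no → false
  session risk score ≤ 79: 14 ≤ 79 is true
  clearance level ≥ 4: 3 ≥ 4 is false
  department = legal: legal == legal is true
  MFA completed: no → false
  account age ≥ 3419 days: 675 ≥ 3419 is false
  role ∈ {admin, auditor, owner}: editor is not in the set → false
  NOT source IP on allow-list: yes → false
  NOT resource owner approved: yes → false
  request region = eu-west: eu-west == eu-west is true
  NOT on corporate VPN: yes → false
  NOT device is managed: no → true
  NOT MFA completed: no → true
Combine:
[1.1] true AND false AND true = false
[1.2.1.1] exactly-one(false, true) = true
[1.2.1] NOT true = false
[1.2] NOT false = true
[1] false OR true = true
[2.1.2] false AND false = false
[2.1] false OR false = false
[2.2.1.1] false OR false = false
[2.2.1.2] true AND false = false
[2.2.1] exactly-one(false, false) = false
[2.2] NOT false = true
[2] false OR true = true
[3] true → true = true
[root] true AND true AND true = true
Overall: true → granted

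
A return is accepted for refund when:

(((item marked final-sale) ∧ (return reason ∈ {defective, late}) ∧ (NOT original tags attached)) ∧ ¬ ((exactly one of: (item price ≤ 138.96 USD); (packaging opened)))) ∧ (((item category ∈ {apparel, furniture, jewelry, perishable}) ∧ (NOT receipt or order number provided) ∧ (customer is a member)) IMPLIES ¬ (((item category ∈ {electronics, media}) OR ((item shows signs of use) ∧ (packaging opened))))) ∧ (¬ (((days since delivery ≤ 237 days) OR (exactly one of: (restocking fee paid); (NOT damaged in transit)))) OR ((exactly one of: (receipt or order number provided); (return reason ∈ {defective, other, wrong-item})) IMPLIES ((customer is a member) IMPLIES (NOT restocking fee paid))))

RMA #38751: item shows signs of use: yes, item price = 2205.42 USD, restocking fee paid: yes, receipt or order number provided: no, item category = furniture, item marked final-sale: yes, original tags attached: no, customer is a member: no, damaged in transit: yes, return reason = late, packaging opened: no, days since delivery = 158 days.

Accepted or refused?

Atomic conditions:
  item marked final-sale: yes → true
  return reason ∈ {defective, late}: late is in the set → true
  NOT original tags attached: no → true
  item price ≤ 138.96 USD: 2205.42 ≤ 138.96 is false
  packaging opened: no → false
  item category ∈ {apparel, furniture, jewelry, perishable}: furniture is in the set → true
  NOT receipt or order number provided: no → true
  customer is a member: no → false
  item category ∈ {electronics, media}: furniture is not in the set → false
  item shows signs of use: yes → true
  days since delivery ≤ 237 days: 158 ≤ 237 is true
  restocking fee paid: yes → true
  NOT damaged in transit: yes → false
  receipt or order number provided: no → false
  return reason ∈ {defective, other, wrong-item}: late is not in the set → false
  NOT restocking fee paid: yes → false
Combine:
[1.1] true AND true AND true = true
[1.2.1] exactly-one(false, false) = false
[1.2] NOT false = true
[1] true AND true = true
[2.1] true AND true AND false = false
[2.2.1.2] true AND false = false
[2.2.1] false OR false = false
[2.2] NOT false = true
[2] false → true (antecedent false ⇒ implication holds) = true
[3.1.1.2] exactly-one(true, false) = true
[3.1.1] true OR true = true
[3.1] NOT true = false
[3.2.1] exactly-one(false, false) = false
[3.2.2] false → false (antecedent false ⇒ implication holds) = true
[3.2] false → true (antecedent false ⇒ implication holds) = true
[3] false OR true = true
[root] true AND true AND true = true
Overall: true → accepted

Accepted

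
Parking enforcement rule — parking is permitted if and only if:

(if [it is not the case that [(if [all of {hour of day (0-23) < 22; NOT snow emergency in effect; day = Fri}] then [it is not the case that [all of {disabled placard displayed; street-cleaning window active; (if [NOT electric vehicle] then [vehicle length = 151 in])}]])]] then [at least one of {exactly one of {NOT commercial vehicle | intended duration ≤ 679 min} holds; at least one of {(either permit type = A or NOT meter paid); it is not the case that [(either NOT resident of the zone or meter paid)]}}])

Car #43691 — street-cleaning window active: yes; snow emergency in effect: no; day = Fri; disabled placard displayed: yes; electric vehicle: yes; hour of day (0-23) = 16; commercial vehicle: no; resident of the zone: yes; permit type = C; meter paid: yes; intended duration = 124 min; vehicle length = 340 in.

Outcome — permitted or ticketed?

Atomic conditions:
  hour of day (0-23) < 22: 16 < 22 is true
  NOT snow emergency in effect: no → true
  day = Fri: Fri == Fri is true
  disabled placard displayed: yes → true
  street-cleaning window active: yes → true
  NOT electric vehicle: yes → false
  vehicle length = 151 in: 340 == 151 is false
  NOT commercial vehicle: no → true
  intended duration ≤ 679 min: 124 ≤ 679 is true
  permit type = A: C == A is false
  NOT meter paid: yes → false
  NOT resident of the zone: yes → false
  meter paid: yes → true
Combine:
[1.1.1] true AND true AND true = true
[1.1.2.1.3] false → false (antecedent false ⇒ implication holds) = true
[1.1.2.1] true AND true AND true = true
[1.1.2] NOT true = false
[1.1] true → false = false
[1] NOT false = true
[2.1] exactly-one(true, true) = false
[2.2.1] false OR false = false
[2.2.2.1] false OR true = true
[2.2.2] NOT true = false
[2.2] false OR false = false
[2] false OR false = false
[root] true → false = false
Overall: false → ticketed

Ticketed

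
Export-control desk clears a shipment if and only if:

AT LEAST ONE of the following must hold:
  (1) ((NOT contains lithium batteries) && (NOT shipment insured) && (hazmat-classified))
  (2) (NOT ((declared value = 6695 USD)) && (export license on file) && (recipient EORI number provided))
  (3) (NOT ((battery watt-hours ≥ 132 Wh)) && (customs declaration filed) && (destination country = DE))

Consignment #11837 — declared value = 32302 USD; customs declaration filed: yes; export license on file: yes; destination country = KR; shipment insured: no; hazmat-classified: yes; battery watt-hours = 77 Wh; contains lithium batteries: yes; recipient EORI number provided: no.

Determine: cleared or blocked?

Atomic conditions:
  NOT contains lithium batteries: yes → false
  NOT shipment insured: no → true
  hazmat-classified: yes → true
  declared value = 6695 USD: 32302 == 6695 is false
  export license on file: yes → true
  recipient EORI number provided: no → false
  battery watt-hours ≥ 132 Wh: 77 ≥ 132 is false
  customs declaration filed: yes → true
  destination country = DE: KR == DE is false
Combine:
[1] false AND true AND true = false
[2.1] NOT false = true
[2] true AND true AND false = false
[3.1] NOT false = true
[3] true AND true AND false = false
[root] false OR false OR false = false
Overall: false → blocked

Blocked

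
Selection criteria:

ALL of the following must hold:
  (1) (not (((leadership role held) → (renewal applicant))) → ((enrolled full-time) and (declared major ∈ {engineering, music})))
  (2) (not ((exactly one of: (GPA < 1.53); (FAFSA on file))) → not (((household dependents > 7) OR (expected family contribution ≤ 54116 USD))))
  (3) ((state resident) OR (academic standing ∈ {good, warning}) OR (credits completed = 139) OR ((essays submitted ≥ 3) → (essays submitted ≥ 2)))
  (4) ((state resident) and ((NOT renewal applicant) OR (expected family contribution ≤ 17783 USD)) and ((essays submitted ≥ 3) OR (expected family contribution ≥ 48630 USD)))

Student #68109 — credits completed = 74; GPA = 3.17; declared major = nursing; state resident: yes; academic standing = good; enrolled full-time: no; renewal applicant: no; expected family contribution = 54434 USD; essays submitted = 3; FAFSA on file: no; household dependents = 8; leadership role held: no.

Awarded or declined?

Atomic conditions:
  leadership role held: no → false
  renewal applicant: no → false
  enrolled full-time: no → false
  declared major ∈ {engineering, music}: nursing is not in the set → false
  GPA < 1.53: 3.17 < 1.53 is false
  FAFSA on file: no → false
  household dependents > 7: 8 > 7 is true
  expected family contribution ≤ 54116 USD: 54434 ≤ 54116 is false
  state resident: yes → true
  academic standing ∈ {good, warning}: good is in the set → true
  credits completed = 139: 74 == 139 is false
  essays submitted ≥ 3: 3 ≥ 3 is true
  essays submitted ≥ 2: 3 ≥ 2 is true
  NOT renewal applicant: no → true
  expected family contribution ≤ 17783 USD: 54434 ≤ 17783 is false
  expected family contribution ≥ 48630 USD: 54434 ≥ 48630 is true
Combine:
[1.1.1] false → false (antecedent false ⇒ implication holds) = true
[1.1] NOT true = false
[1.2] false AND false = false
[1] false → false (antecedent false ⇒ implication holds) = true
[2.1.1] exactly-one(false, false) = false
[2.1] NOT false = true
[2.2.1] true OR false = true
[2.2] NOT true = false
[2] true → false = false
[3.4] true → true = true
[3] true OR true OR false OR true = true
[4.2] true OR false = true
[4.3] true OR true = true
[4] true AND true AND true = true
[root] true AND false AND true AND true = false
Overall: false → declined

Declined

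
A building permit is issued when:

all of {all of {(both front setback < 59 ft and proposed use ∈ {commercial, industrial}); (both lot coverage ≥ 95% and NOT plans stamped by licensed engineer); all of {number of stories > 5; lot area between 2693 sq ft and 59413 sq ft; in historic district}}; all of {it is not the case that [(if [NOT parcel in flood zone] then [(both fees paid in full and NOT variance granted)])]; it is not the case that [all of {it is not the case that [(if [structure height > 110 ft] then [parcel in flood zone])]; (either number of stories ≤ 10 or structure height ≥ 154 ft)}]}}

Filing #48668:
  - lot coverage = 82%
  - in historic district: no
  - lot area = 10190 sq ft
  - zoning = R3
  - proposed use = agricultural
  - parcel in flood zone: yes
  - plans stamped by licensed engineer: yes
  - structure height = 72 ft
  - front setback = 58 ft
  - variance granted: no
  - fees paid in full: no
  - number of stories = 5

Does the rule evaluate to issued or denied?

Atomic conditions:
  front setback < 59 ft: 58 < 59 is true
  proposed use ∈ {commercial, industrial}: agricultural is not in the set → false
  lot coverage ≥ 95%: 82 ≥ 95 is false
  NOT plans stamped by licensed engineer: yes → false
  number of stories > 5: 5 > 5 is false
  lot area between 2693 sq ft and 59413 sq ft: 10190 in [2693, 59413] is true
  in historic district: no → false
  NOT parcel in flood zone: yes → false
  fees paid in full: no → false
  NOT variance granted: no → true
  structure height > 110 ft: 72 > 110 is false
  parcel in flood zone: yes → true
  number of stories ≤ 10: 5 ≤ 10 is true
  structure height ≥ 154 ft: 72 ≥ 154 is false
Combine:
[1.1] true AND false = false
[1.2] false AND false = false
[1.3] false AND true AND false = false
[1] false AND false AND false = false
[2.1.1.2] false AND true = false
[2.1.1] false → false (antecedent false ⇒ implication holds) = true
[2.1] NOT true = false
[2.2.1.1.1] false → true (antecedent false ⇒ implication holds) = true
[2.2.1.1] NOT true = false
[2.2.1.2] true OR false = true
[2.2.1] false AND true = false
[2.2] NOT false = true
[2] false AND true = false
[root] false AND false = false
Overall: false → denied

Denied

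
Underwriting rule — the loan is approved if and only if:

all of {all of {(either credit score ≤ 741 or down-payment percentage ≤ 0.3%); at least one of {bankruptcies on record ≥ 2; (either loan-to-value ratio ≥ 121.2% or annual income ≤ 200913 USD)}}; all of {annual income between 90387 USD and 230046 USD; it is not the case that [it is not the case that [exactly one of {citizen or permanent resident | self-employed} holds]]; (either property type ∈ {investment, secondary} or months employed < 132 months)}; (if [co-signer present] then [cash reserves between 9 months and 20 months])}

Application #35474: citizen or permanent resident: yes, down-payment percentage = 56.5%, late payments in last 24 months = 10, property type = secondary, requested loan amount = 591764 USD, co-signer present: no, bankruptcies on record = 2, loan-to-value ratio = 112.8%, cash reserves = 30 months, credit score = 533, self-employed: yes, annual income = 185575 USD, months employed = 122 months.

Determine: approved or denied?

Denied

Atomic conditions:
  credit score ≤ 741: 533 ≤ 741 is true
  down-payment percentage ≤ 0.3%: 56.5 ≤ 0.3 is false
  bankruptcies on record ≥ 2: 2 ≥ 2 is true
  loan-to-value ratio ≥ 121.2%: 112.8 ≥ 121.2 is false
  annual income ≤ 200913 USD: 185575 ≤ 200913 is true
  annual income between 90387 USD and 230046 USD: 185575 in [90387, 230046] is true
  citizen or permanent resident: yes → true
  self-employed: yes → true
  property type ∈ {investment, secondary}: secondary is in the set → true
  months employed < 132 months: 122 < 132 is true
  co-signer present: no → false
  cash reserves between 9 months and 20 months: 30 in [9, 20] is false
Combine:
[1.1] true OR false = true
[1.2.2] false OR true = true
[1.2] true OR true = true
[1] true AND true = true
[2.2.1.1] exactly-one(true, true) = false
[2.2.1] NOT false = true
[2.2] NOT true = false
[2.3] true OR true = true
[2] true AND false AND true = false
[3] false → false (antecedent false ⇒ implication holds) = true
[root] true AND false AND true = false
Overall: false → denied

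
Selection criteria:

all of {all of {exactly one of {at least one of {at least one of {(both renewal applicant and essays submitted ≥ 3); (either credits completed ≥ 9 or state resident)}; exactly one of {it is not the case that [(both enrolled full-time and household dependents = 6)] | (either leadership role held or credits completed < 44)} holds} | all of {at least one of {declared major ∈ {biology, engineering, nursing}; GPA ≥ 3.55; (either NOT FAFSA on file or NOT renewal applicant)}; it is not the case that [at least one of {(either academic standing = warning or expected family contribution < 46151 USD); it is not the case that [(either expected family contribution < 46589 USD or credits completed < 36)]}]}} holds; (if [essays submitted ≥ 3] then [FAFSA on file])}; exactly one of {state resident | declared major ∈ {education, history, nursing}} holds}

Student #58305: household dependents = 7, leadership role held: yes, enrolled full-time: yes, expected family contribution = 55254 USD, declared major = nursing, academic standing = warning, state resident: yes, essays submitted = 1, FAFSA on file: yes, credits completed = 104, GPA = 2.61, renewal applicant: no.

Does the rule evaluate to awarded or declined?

Declined

Atomic conditions:
  renewal applicant: no → false
  essays submitted ≥ 3: 1 ≥ 3 is false
  credits completed ≥ 9: 104 ≥ 9 is true
  state resident: yes → true
  enrolled full-time: yes → true
  household dependents = 6: 7 == 6 is false
  leadership role held: yes → true
  credits completed < 44: 104 < 44 is false
  declared major ∈ {biology, engineering, nursing}: nursing is in the set → true
  GPA ≥ 3.55: 2.61 ≥ 3.55 is false
  NOT FAFSA on file: yes → false
  NOT renewal applicant: no → true
  academic standing = warning: warning == warning is true
  expected family contribution < 46151 USD: 55254 < 46151 is false
  expected family contribution < 46589 USD: 55254 < 46589 is false
  credits completed < 36: 104 < 36 is false
  FAFSA on file: yes → true
  declared major ∈ {education, history, nursing}: nursing is in the set → true
Combine:
[1.1.1.1.1] false AND false = false
[1.1.1.1.2] true OR true = true
[1.1.1.1] false OR true = true
[1.1.1.2.1.1] true AND false = false
[1.1.1.2.1] NOT false = true
[1.1.1.2.2] true OR false = true
[1.1.1.2] exactly-one(true, true) = false
[1.1.1] true OR false = true
[1.1.2.1.3] false OR true = true
[1.1.2.1] true OR false OR true = true
[1.1.2.2.1.1] true OR false = true
[1.1.2.2.1.2.1] false OR false = false
[1.1.2.2.1.2] NOT false = true
[1.1.2.2.1] true OR true = true
[1.1.2.2] NOT true = false
[1.1.2] true AND false = false
[1.1] exactly-one(true, false) = true
[1.2] false → true (antecedent false ⇒ implication holds) = true
[1] true AND true = true
[2] exactly-one(true, true) = false
[root] true AND false = false
Overall: false → declined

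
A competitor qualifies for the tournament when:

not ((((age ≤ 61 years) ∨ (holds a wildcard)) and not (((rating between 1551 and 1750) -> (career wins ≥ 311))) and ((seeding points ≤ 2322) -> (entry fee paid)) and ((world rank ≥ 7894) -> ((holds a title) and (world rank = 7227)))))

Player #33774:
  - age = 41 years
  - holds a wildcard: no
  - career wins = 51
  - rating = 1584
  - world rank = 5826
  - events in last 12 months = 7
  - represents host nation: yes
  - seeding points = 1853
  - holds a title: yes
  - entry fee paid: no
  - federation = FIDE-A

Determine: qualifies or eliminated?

Atomic conditions:
  age ≤ 61 years: 41 ≤ 61 is true
  holds a wildcard: no → false
  rating between 1551 and 1750: 1584 in [1551, 1750] is true
  career wins ≥ 311: 51 ≥ 311 is false
  seeding points ≤ 2322: 1853 ≤ 2322 is true
  entry fee paid: no → false
  world rank ≥ 7894: 5826 ≥ 7894 is false
  holds a title: yes → true
  world rank = 7227: 5826 == 7227 is false
Combine:
[1.1] true OR false = true
[1.2.1] true → false = false
[1.2] NOT false = true
[1.3] true → false = false
[1.4.2] true AND false = false
[1.4] false → false (antecedent false ⇒ implication holds) = true
[1] true AND true AND false AND true = false
[root] NOT false = true
Overall: true → qualifies

Qualifies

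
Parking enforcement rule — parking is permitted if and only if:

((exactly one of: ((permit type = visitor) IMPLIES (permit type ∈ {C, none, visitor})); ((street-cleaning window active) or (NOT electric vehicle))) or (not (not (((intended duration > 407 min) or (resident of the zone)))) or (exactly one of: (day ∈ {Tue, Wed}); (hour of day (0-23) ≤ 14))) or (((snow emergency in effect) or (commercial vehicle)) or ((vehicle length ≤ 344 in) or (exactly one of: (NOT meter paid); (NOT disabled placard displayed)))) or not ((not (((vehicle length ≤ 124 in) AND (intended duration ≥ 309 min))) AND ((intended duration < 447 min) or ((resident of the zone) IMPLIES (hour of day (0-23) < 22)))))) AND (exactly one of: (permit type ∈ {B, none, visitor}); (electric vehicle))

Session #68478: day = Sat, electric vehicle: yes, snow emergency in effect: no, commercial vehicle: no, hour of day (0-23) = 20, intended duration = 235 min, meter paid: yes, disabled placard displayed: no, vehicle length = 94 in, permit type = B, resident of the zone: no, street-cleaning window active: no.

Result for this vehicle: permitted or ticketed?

Ticketed

Atomic conditions:
  permit type = visitor: B == visitor is false
  permit type ∈ {C, none, visitor}: B is not in the set → false
  street-cleaning window active: no → false
  NOT electric vehicle: yes → false
  intended duration > 407 min: 235 > 407 is false
  resident of the zone: no → false
  day ∈ {Tue, Wed}: Sat is not in the set → false
  hour of day (0-23) ≤ 14: 20 ≤ 14 is false
  snow emergency in effect: no → false
  commercial vehicle: no → false
  vehicle length ≤ 344 in: 94 ≤ 344 is true
  NOT meter paid: yes → false
  NOT disabled placard displayed: no → true
  vehicle length ≤ 124 in: 94 ≤ 124 is true
  intended duration ≥ 309 min: 235 ≥ 309 is false
  intended duration < 447 min: 235 < 447 is true
  hour of day (0-23) < 22: 20 < 22 is true
  permit type ∈ {B, none, visitor}: B is in the set → true
  electric vehicle: yes → true
Combine:
[1.1.1] false → false (antecedent false ⇒ implication holds) = true
[1.1.2] false OR false = false
[1.1] exactly-one(true, false) = true
[1.2.1.1.1] false OR false = false
[1.2.1.1] NOT false = true
[1.2.1] NOT true = false
[1.2.2] exactly-one(false, false) = false
[1.2] false OR false = false
[1.3.1] false OR false = false
[1.3.2.2] exactly-one(false, true) = true
[1.3.2] true OR true = true
[1.3] false OR true = true
[1.4.1.1.1] true AND false = false
[1.4.1.1] NOT false = true
[1.4.1.2.2] false → true (antecedent false ⇒ implication holds) = true
[1.4.1.2] true OR true = true
[1.4.1] true AND true = true
[1.4] NOT true = false
[1] true OR false OR true OR false = true
[2] exactly-one(true, true) = false
[root] true AND false = false
Overall: false → ticketed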